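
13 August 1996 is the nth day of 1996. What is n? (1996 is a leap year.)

226

Days in months before August: 31 + 29 + 31 + 30 + 31 + 30 + 31 = 213.
Plus 13 days into August → day 226.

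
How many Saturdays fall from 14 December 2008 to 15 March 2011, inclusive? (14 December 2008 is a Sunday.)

14 December 2008 is a Sunday; the first Saturday on or after it is 20 December 2008 (6 days later).
From 20 December 2008 to 15 March 2011: 11 + 365 + 365 + 74 = 815 days (rest of 2008, 2009, 2010, to 15 March 2011 in 2011).
815 ÷ 7 = 116 full weeks with remainder 3, so 116 more Saturdays after the first → 117.

117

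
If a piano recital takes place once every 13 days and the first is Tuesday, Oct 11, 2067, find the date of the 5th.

The 5th occurrence is 4 intervals after the first: 4 × 13 = 52 days after Oct 11, 2067.
Oct has 31 days — 20 days to the end of Oct leaves 32.
Nov has 30 days (2 left).
2 days into Dec → Dec 2, 2067.

Dec 2, 2067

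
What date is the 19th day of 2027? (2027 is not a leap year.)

19 into January → January 19.

2027-01-19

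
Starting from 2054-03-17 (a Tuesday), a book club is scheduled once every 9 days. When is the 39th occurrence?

2055-02-22

The 39th occurrence is 38 intervals after the first: 38 × 9 = 342 days after 2054-03-17.
March has 31 days — 14 days to the end of March leaves 328.
April has 30 days (298 left).
May has 31 days (267 left).
June has 30 days (237 left).
July has 31 days (206 left).
August has 31 days (175 left).
September has 30 days (145 left).
October has 31 days (114 left).
November has 30 days (84 left).
December has 31 days (53 left).
January has 31 days (22 left).
22 days into February → 2055-02-22.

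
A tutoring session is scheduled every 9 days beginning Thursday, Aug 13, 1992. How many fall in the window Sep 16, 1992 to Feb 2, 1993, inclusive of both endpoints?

Occurrences land 9·i days after Aug 13, 1992 for i = 0, 1, 2, …
Sep 16, 1992 is 34 days after the start; 34 ÷ 9 = 3 remainder 7; since the remainder is 7, round up to i = 4. First occurrence in the window: #5 on Sep 18, 1992 (4×9 = 36 days in).
Feb 2, 1993 is 173 days after the start; 173 ÷ 9 = 19 remainder 2. Last occurrence in the window: #20 on Jan 31, 1993.
Occurrences #5 through #20: 16 in total.

16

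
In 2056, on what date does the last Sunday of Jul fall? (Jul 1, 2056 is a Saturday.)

Jul 30, 2056

Jul 2056 begins on a Saturday, so the first Sunday is Jul 2 (1 day later).
Jul 2056 has 31 days. Adding weeks: 2, 9, 16, 23, 30 — the last one ≤ 31 is the 30th.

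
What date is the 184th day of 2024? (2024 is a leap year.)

2024-07-02

January has 31 days (184 − 31 = 153 remain).
February has 29 days (153 − 29 = 124 remain).
March has 31 days (124 − 31 = 93 remain).
April has 30 days (93 − 30 = 63 remain).
May has 31 days (63 − 31 = 32 remain).
June has 30 days (32 − 30 = 2 remain).
2 into July → July 2.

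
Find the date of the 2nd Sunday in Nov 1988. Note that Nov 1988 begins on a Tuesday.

Nov 1988 begins on a Tuesday, so the first Sunday is Nov 6 (5 days later).
The 2nd Sunday is 1 weeks later: 6 + 7 = 13.

Nov 13, 1988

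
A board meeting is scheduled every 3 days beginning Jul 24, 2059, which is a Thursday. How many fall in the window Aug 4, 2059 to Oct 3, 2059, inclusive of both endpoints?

Occurrences land 3·i days after Jul 24, 2059 for i = 0, 1, 2, …
Aug 4, 2059 is 11 days after the start; 11 ÷ 3 = 3 remainder 2; since the remainder is 2, round up to i = 4. First occurrence in the window: #5 on Aug 5, 2059 (4×3 = 12 days in).
Oct 3, 2059 is 71 days after the start; 71 ÷ 3 = 23 remainder 2. Last occurrence in the window: #24 on Oct 1, 2059.
Occurrences #5 through #24: 20 in total.

20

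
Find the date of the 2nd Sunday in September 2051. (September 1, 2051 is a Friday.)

September 2051 begins on a Friday, so the first Sunday is September 3 (2 days later).
The 2nd Sunday is 1 weeks later: 3 + 7 = 10.

10 September 2051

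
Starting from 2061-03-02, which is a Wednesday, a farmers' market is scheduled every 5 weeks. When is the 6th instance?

The 6th occurrence is 5 intervals after the first: 5 × 35 = 175 days after 2061-03-02.
March has 31 days — 29 days to the end of March leaves 146.
April has 30 days (116 left).
May has 31 days (85 left).
June has 30 days (55 left).
July has 31 days (24 left).
24 days into August → 2061-08-24.

2061-08-24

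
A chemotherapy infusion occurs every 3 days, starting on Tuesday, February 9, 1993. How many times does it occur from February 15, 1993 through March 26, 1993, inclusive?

14

Occurrences land 3·i days after February 9, 1993 for i = 0, 1, 2, …
February 15, 1993 is 6 days after the start; 6 ÷ 3 = 2 remainder 0. First occurrence in the window: #3 on February 15, 1993 (2×3 = 6 days in).
March 26, 1993 is 45 days after the start; 45 ÷ 3 = 15 remainder 0. Last occurrence in the window: #16 on March 26, 1993.
Occurrences #3 through #16: 14 in total.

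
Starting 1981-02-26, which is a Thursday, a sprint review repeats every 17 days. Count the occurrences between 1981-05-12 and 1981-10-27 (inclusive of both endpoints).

Occurrences land 17·i days after 1981-02-26 for i = 0, 1, 2, …
1981-05-12 is 75 days after the start; 75 ÷ 17 = 4 remainder 7; since the remainder is 7, round up to i = 5. First occurrence in the window: #6 on 1981-05-22 (5×17 = 85 days in).
1981-10-27 is 243 days after the start; 243 ÷ 17 = 14 remainder 5. Last occurrence in the window: #15 on 1981-10-22.
Occurrences #6 through #15: 10 in total.

10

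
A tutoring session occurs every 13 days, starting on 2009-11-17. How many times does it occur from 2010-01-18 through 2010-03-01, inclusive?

Occurrences land 13·i days after 2009-11-17 for i = 0, 1, 2, …
2010-01-18 is 62 days after the start; 62 ÷ 13 = 4 remainder 10; since the remainder is 10, round up to i = 5. First occurrence in the window: #6 on 2010-01-21 (5×13 = 65 days in).
2010-03-01 is 104 days after the start; 104 ÷ 13 = 8 remainder 0. Last occurrence in the window: #9 on 2010-03-01.
Occurrences #6 through #9: 4 in total.

4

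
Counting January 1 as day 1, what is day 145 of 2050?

25 May 2050

January has 31 days (145 − 31 = 114 remain).
February has 28 days (114 − 28 = 86 remain).
March has 31 days (86 − 31 = 55 remain).
April has 30 days (55 − 30 = 25 remain).
25 into May → May 25.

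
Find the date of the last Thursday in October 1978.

The first Thursday of October 1978 is October 5.
October 1978 has 31 days. Adding weeks: 5, 12, 19, 26 — the last one ≤ 31 is the 26th.

1978-10-26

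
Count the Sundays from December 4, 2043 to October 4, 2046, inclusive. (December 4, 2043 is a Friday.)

December 4, 2043 is a Friday; the first Sunday on or after it is December 6, 2043 (2 days later).
From December 6, 2043 to October 4, 2046: 25 + 366 + 365 + 277 = 1033 days (rest of 2043, 2044, 2045, to October 4, 2046 in 2046).
1033 ÷ 7 = 147 full weeks with remainder 4, so 147 more Sundays after the first → 148.

148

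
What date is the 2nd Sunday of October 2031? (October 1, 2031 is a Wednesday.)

12 October 2031

October 2031 begins on a Wednesday, so the first Sunday is October 5 (4 days later).
The 2nd Sunday is 1 weeks later: 5 + 7 = 12.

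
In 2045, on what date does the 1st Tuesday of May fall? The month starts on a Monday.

May 2045 begins on a Monday, so the first Tuesday is May 2 (1 day later).

2045-05-02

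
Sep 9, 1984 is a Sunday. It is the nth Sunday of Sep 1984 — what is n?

Day 9 falls in week ⌈9/7⌉ of the month.
Days 1–7 hold the 1st Sunday, 8–14 the 2nd, 15–21 the 3rd, 22–28 the 4th, 29–31 the 5th.
9 is in the range for the 2nd.

2nd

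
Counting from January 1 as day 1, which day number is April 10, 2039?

Days in months before April: 31 + 28 + 31 = 90.
Plus 10 days into April → day 100.

100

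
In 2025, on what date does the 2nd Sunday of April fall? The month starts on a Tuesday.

13 April 2025

April 2025 begins on a Tuesday, so the first Sunday is April 6 (5 days later).
The 2nd Sunday is 1 weeks later: 6 + 7 = 13.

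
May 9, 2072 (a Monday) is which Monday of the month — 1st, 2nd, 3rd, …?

Day 9 falls in week ⌈9/7⌉ of the month.
Days 1–7 hold the 1st Monday, 8–14 the 2nd, 15–21 the 3rd, 22–28 the 4th, 29–31 the 5th.
9 is in the range for the 2nd.

2nd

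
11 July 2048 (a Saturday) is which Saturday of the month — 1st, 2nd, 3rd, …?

2nd

Day 11 falls in week ⌈11/7⌉ of the month.
Days 1–7 hold the 1st Saturday, 8–14 the 2nd, 15–21 the 3rd, 22–28 the 4th, 29–31 the 5th.
11 is in the range for the 2nd.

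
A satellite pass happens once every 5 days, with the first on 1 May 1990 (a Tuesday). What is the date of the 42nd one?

22 November 1990

The 42nd occurrence is 41 intervals after the first: 41 × 5 = 205 days after 1 May 1990.
May has 31 days — 30 days to the end of May leaves 175.
June has 30 days (145 left).
July has 31 days (114 left).
August has 31 days (83 left).
September has 30 days (53 left).
October has 31 days (22 left).
22 days into November → 22 November 1990.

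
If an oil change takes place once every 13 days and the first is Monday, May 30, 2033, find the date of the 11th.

Oct 7, 2033

The 11th occurrence is 10 intervals after the first: 10 × 13 = 130 days after May 30, 2033.
May has 31 days — 1 day to the end of May leaves 129.
Jun has 30 days (99 left).
Jul has 31 days (68 left).
Aug has 31 days (37 left).
Sep has 30 days (7 left).
7 days into Oct → Oct 7, 2033.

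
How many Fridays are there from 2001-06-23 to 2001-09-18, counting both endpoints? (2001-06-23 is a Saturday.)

12

2001-06-23 is a Saturday; the first Friday on or after it is 2001-06-29 (6 days later).
From 2001-06-29 to 2001-09-18: 1 + 31 + 31 + 18 = 81 days (rest of June, July, August, September).
81 ÷ 7 = 11 full weeks with remainder 4, so 11 more Fridays after the first → 12.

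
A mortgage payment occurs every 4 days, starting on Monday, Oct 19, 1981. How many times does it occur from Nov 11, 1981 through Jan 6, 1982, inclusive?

Occurrences land 4·i days after Oct 19, 1981 for i = 0, 1, 2, …
Nov 11, 1981 is 23 days after the start; 23 ÷ 4 = 5 remainder 3; since the remainder is 3, round up to i = 6. First occurrence in the window: #7 on Nov 12, 1981 (6×4 = 24 days in).
Jan 6, 1982 is 79 days after the start; 79 ÷ 4 = 19 remainder 3. Last occurrence in the window: #20 on Jan 3, 1982.
Occurrences #7 through #20: 14 in total.

14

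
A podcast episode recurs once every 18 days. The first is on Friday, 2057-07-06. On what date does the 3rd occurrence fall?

2057-08-11

The 3rd occurrence is 2 intervals after the first: 2 × 18 = 36 days after 2057-07-06.
July has 31 days — 25 days to the end of July leaves 11.
11 days into August → 2057-08-11.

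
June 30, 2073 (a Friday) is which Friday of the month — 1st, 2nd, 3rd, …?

5th

Day 30 falls in week ⌈30/7⌉ of the month.
Days 1–7 hold the 1st Friday, 8–14 the 2nd, 15–21 the 3rd, 22–28 the 4th, 29–31 the 5th.
30 is in the range for the 5th.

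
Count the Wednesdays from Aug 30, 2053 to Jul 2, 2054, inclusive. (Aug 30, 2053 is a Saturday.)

Aug 30, 2053 is a Saturday; the first Wednesday on or after it is Sep 3, 2053 (4 days later).
From Sep 3, 2053 to Jul 2, 2054: 27 + 31 + 30 + 31 + 31 + 28 + 31 + 30 + 31 + 30 + 2 = 302 days (rest of Sep, Oct, Nov, Dec, Jan, Feb, Mar, Apr, May, Jun, Jul).
302 ÷ 7 = 43 full weeks with remainder 1, so 43 more Wednesdays after the first → 44.

44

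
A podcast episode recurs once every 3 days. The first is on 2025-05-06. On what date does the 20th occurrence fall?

The 20th occurrence is 19 intervals after the first: 19 × 3 = 57 days after 2025-05-06.
May has 31 days — 25 days to the end of May leaves 32.
June has 30 days (2 left).
2 days into July → 2025-07-02.

2025-07-02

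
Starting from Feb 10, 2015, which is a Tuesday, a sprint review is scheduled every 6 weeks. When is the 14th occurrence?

The 14th occurrence is 13 intervals after the first: 13 × 42 = 546 days after Feb 10, 2015.
Feb has 28 days — 18 days to the end of Feb leaves 528.
From end of Feb to end of 2015 is 306 days (222 left).
Jan has 31 days (191 left).
Feb has 29 days (162 left).
Mar has 31 days (131 left).
Apr has 30 days (101 left).
May has 31 days (70 left).
Jun has 30 days (40 left).
Jul has 31 days (9 left).
9 days into Aug → Aug 9, 2016.

Aug 9, 2016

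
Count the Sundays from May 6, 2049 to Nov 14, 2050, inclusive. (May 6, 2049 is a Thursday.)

May 6, 2049 is a Thursday; the first Sunday on or after it is May 9, 2049 (3 days later).
From May 9, 2049 to Nov 14, 2050: 236 + 318 = 554 days (rest of 2049, to Nov 14, 2050 in 2050).
554 ÷ 7 = 79 full weeks with remainder 1, so 79 more Sundays after the first → 80.

80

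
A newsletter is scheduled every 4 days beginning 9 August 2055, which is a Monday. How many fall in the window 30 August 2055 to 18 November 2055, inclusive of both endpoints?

20

Occurrences land 4·i days after 9 August 2055 for i = 0, 1, 2, …
30 August 2055 is 21 days after the start; 21 ÷ 4 = 5 remainder 1; since the remainder is 1, round up to i = 6. First occurrence in the window: #7 on 2 September 2055 (6×4 = 24 days in).
18 November 2055 is 101 days after the start; 101 ÷ 4 = 25 remainder 1. Last occurrence in the window: #26 on 17 November 2055.
Occurrences #7 through #26: 20 in total.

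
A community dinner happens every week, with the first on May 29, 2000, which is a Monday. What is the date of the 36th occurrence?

The 36th occurrence is 35 intervals after the first: 35 × 7 = 245 days after May 29, 2000.
May has 31 days — 2 days to the end of May leaves 243.
June has 30 days (213 left).
July has 31 days (182 left).
August has 31 days (151 left).
September has 30 days (121 left).
October has 31 days (90 left).
November has 30 days (60 left).
December has 31 days (29 left).
29 days into January → January 29, 2001.

January 29, 2001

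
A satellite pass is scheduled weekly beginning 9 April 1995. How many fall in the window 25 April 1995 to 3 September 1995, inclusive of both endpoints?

Occurrences land 7·i days after 9 April 1995 for i = 0, 1, 2, …
25 April 1995 is 16 days after the start; 16 ÷ 7 = 2 remainder 2; since the remainder is 2, round up to i = 3. First occurrence in the window: #4 on 30 April 1995 (3×7 = 21 days in).
3 September 1995 is 147 days after the start; 147 ÷ 7 = 21 remainder 0. Last occurrence in the window: #22 on 3 September 1995.
Occurrences #4 through #22: 19 in total.

19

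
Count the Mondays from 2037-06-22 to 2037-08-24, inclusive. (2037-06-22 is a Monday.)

2037-06-22 is a Monday; the first Monday on or after it is 2037-06-22.
From 2037-06-22 to 2037-08-24: 8 + 31 + 24 = 63 days (rest of June, July, August).
63 ÷ 7 = 9 full weeks with remainder 0, so 9 more Mondays after the first → 10.

10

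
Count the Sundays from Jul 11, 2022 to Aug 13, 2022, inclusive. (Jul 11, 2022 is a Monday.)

4

Jul 11, 2022 is a Monday; the first Sunday on or after it is Jul 17, 2022 (6 days later).
From Jul 17, 2022 to Aug 13, 2022: 14 + 13 = 27 days (rest of Jul, Aug).
27 ÷ 7 = 3 full weeks with remainder 6, so 3 more Sundays after the first → 4.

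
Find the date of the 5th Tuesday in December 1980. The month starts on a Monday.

December 1980 begins on a Monday, so the first Tuesday is December 2 (1 day later).
The 5th Tuesday is 4 weeks later: 2 + 28 = 30.

30 December 1980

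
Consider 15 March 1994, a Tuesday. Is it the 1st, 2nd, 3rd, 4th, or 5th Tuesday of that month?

3rd

Day 15 falls in week ⌈15/7⌉ of the month.
Days 1–7 hold the 1st Tuesday, 8–14 the 2nd, 15–21 the 3rd, 22–28 the 4th, 29–31 the 5th.
15 is in the range for the 3rd.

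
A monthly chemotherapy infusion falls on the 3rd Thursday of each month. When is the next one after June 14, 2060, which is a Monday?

June 2060 starts on a Tuesday; its first Thursday is the 3rd, so the 3rd Thursday is the 17th — June 17, 2060.
June 17, 2060 is after June 14, 2060, so that is the next one.

June 17, 2060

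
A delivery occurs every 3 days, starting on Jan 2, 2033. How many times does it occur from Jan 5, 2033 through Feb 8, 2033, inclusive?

Occurrences land 3·i days after Jan 2, 2033 for i = 0, 1, 2, …
Jan 5, 2033 is 3 days after the start; 3 ÷ 3 = 1 remainder 0. First occurrence in the window: #2 on Jan 5, 2033 (1×3 = 3 days in).
Feb 8, 2033 is 37 days after the start; 37 ÷ 3 = 12 remainder 1. Last occurrence in the window: #13 on Feb 7, 2033.
Occurrences #2 through #13: 12 in total.

12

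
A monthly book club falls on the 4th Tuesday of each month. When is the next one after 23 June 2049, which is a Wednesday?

27 July 2049

June 2049 starts on a Tuesday; its first Tuesday is the 1st, so the 4th Tuesday is the 22nd — 22 June 2049.
That is not after 23 June 2049, so look at July 2049.
July 2049 starts on a Thursday; its first Tuesday is the 6th, so the 4th Tuesday is the 27th — 27 July 2049.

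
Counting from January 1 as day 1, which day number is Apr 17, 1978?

Days in months before Apr: 31 + 28 + 31 = 90.
Plus 17 days into Apr → day 107.

107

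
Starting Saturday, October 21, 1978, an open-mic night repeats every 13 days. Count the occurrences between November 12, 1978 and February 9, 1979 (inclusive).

Occurrences land 13·i days after October 21, 1978 for i = 0, 1, 2, …
November 12, 1978 is 22 days after the start; 22 ÷ 13 = 1 remainder 9; since the remainder is 9, round up to i = 2. First occurrence in the window: #3 on November 16, 1978 (2×13 = 26 days in).
February 9, 1979 is 111 days after the start; 111 ÷ 13 = 8 remainder 7. Last occurrence in the window: #9 on February 2, 1979.
Occurrences #3 through #9: 7 in total.

7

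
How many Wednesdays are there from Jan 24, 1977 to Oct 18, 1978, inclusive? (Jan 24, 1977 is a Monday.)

91

Jan 24, 1977 is a Monday; the first Wednesday on or after it is Jan 26, 1977 (2 days later).
From Jan 26, 1977 to Oct 18, 1978: 339 + 291 = 630 days (rest of 1977, to Oct 18, 1978 in 1978).
630 ÷ 7 = 90 full weeks with remainder 0, so 90 more Wednesdays after the first → 91.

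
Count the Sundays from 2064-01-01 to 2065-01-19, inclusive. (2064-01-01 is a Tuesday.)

55

2064-01-01 is a Tuesday; the first Sunday on or after it is 2064-01-06 (5 days later).
From 2064-01-06 to 2065-01-19: 360 + 19 = 379 days (rest of 2064, to 2065-01-19 in 2065).
379 ÷ 7 = 54 full weeks with remainder 1, so 54 more Sundays after the first → 55.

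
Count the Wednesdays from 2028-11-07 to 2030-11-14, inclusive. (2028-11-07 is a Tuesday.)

106

2028-11-07 is a Tuesday; the first Wednesday on or after it is 2028-11-08 (1 day later).
From 2028-11-08 to 2030-11-14: 53 + 365 + 318 = 736 days (rest of 2028, 2029, to 2030-11-14 in 2030).
736 ÷ 7 = 105 full weeks with remainder 1, so 105 more Wednesdays after the first → 106.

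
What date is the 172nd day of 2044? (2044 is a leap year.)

Jun 20, 2044

Jan has 31 days (172 − 31 = 141 remain).
Feb has 29 days (141 − 29 = 112 remain).
Mar has 31 days (112 − 31 = 81 remain).
Apr has 30 days (81 − 30 = 51 remain).
May has 31 days (51 − 31 = 20 remain).
20 into Jun → Jun 20.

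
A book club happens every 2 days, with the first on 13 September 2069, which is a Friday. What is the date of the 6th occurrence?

The 6th occurrence is 5 intervals after the first: 5 × 2 = 10 days after 13 September 2069.
10 days later is 23 September 2069.

23 September 2069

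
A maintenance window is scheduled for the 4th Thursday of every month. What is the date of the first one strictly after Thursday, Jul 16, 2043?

Jul 2043 starts on a Wednesday; its first Thursday is the 2nd, so the 4th Thursday is the 23rd — Jul 23, 2043.
Jul 23, 2043 is after Jul 16, 2043, so that is the next one.

Jul 23, 2043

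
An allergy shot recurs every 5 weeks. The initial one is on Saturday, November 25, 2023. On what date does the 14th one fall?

February 22, 2025

The 14th occurrence is 13 intervals after the first: 13 × 35 = 455 days after November 25, 2023.
November has 30 days — 5 days to the end of November leaves 450.
From end of November to end of 2023 is 31 days (419 left).
2024 has 366 days (53 left).
January has 31 days (22 left).
22 days into February → February 22, 2025.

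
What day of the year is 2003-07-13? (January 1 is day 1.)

Days in months before July: 31 + 28 + 31 + 30 + 31 + 30 = 181.
Plus 13 days into July → day 194.

194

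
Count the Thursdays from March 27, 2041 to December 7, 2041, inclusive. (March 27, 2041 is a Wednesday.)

March 27, 2041 is a Wednesday; the first Thursday on or after it is March 28, 2041 (1 day later).
From March 28, 2041 to December 7, 2041: 3 + 30 + 31 + 30 + 31 + 31 + 30 + 31 + 30 + 7 = 254 days (rest of March, April, May, June, July, August, September, October, November, December).
254 ÷ 7 = 36 full weeks with remainder 2, so 36 more Thursdays after the first → 37.

37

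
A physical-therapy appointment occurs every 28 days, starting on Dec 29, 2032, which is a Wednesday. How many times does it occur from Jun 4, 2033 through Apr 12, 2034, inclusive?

11

Occurrences land 28·i days after Dec 29, 2032 for i = 0, 1, 2, …
Jun 4, 2033 is 157 days after the start; 157 ÷ 28 = 5 remainder 17; since the remainder is 17, round up to i = 6. First occurrence in the window: #7 on Jun 15, 2033 (6×28 = 168 days in).
Apr 12, 2034 is 469 days after the start; 469 ÷ 28 = 16 remainder 21. Last occurrence in the window: #17 on Mar 22, 2034.
Occurrences #7 through #17: 11 in total.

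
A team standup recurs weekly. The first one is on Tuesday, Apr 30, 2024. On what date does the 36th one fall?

The 36th occurrence is 35 intervals after the first: 35 × 7 = 245 days after Apr 30, 2024.
Apr has 30 days — 0 days to the end of Apr leaves 245.
May has 31 days (214 left).
Jun has 30 days (184 left).
Jul has 31 days (153 left).
Aug has 31 days (122 left).
Sep has 30 days (92 left).
Oct has 31 days (61 left).
Nov has 30 days (31 left).
31 days into Dec → Dec 31, 2024.

Dec 31, 2024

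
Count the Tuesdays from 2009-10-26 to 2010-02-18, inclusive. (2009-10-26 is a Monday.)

17

2009-10-26 is a Monday; the first Tuesday on or after it is 2009-10-27 (1 day later).
From 2009-10-27 to 2010-02-18: 4 + 30 + 31 + 31 + 18 = 114 days (rest of October, November, December, January, February).
114 ÷ 7 = 16 full weeks with remainder 2, so 16 more Tuesdays after the first → 17.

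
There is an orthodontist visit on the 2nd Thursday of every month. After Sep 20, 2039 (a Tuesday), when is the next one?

Oct 13, 2039

Sep 2039 starts on a Thursday; its first Thursday is the 1st, so the 2nd Thursday is the 8th — Sep 8, 2039.
That is not after Sep 20, 2039, so look at Oct 2039.
Oct 2039 starts on a Saturday; its first Thursday is the 6th, so the 2nd Thursday is the 13th — Oct 13, 2039.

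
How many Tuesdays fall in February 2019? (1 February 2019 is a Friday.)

4

1 February 2019 is a Friday; the first Tuesday on or after it is 5 February 2019 (4 days later).
From 5 February 2019 to 28 February 2019 is 28 − 5 = 23 days.
23 ÷ 7 = 3 full weeks with remainder 2, so 3 more Tuesdays after the first → 4.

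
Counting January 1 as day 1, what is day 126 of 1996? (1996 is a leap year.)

1996-05-05

January has 31 days (126 − 31 = 95 remain).
February has 29 days (95 − 29 = 66 remain).
March has 31 days (66 − 31 = 35 remain).
April has 30 days (35 − 30 = 5 remain).
5 into May → May 5.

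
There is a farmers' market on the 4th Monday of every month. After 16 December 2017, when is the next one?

December 2017 starts on a Friday; its first Monday is the 4th, so the 4th Monday is the 25th — 25 December 2017.
25 December 2017 is after 16 December 2017, so that is the next one.

25 December 2017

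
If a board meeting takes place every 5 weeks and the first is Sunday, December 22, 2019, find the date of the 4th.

The 4th occurrence is 3 intervals after the first: 3 × 35 = 105 days after December 22, 2019.
December has 31 days — 9 days to the end of December leaves 96.
January has 31 days (65 left).
February has 29 days (36 left).
March has 31 days (5 left).
5 days into April → April 5, 2020.

April 5, 2020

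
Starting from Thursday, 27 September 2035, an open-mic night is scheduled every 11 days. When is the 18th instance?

The 18th occurrence is 17 intervals after the first: 17 × 11 = 187 days after 27 September 2035.
September has 30 days — 3 days to the end of September leaves 184.
October has 31 days (153 left).
November has 30 days (123 left).
December has 31 days (92 left).
January has 31 days (61 left).
February has 29 days (32 left).
March has 31 days (1 left).
1 day into April → 1 April 2036.

1 April 2036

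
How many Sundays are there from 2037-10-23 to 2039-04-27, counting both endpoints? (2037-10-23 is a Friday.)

79

2037-10-23 is a Friday; the first Sunday on or after it is 2037-10-25 (2 days later).
From 2037-10-25 to 2039-04-27: 67 + 365 + 117 = 549 days (rest of 2037, 2038, to 2039-04-27 in 2039).
549 ÷ 7 = 78 full weeks with remainder 3, so 78 more Sundays after the first → 79.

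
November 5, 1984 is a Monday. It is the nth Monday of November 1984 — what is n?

Day 5 falls in week ⌈5/7⌉ of the month.
Days 1–7 hold the 1st Monday, 8–14 the 2nd, 15–21 the 3rd, 22–28 the 4th, 29–31 the 5th.
5 is in the range for the 1st.

1st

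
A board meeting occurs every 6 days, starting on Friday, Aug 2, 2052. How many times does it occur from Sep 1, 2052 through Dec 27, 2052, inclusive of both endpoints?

20

Occurrences land 6·i days after Aug 2, 2052 for i = 0, 1, 2, …
Sep 1, 2052 is 30 days after the start; 30 ÷ 6 = 5 remainder 0. First occurrence in the window: #6 on Sep 1, 2052 (5×6 = 30 days in).
Dec 27, 2052 is 147 days after the start; 147 ÷ 6 = 24 remainder 3. Last occurrence in the window: #25 on Dec 24, 2052.
Occurrences #6 through #25: 20 in total.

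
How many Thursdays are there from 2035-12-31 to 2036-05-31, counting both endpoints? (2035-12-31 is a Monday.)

22

2035-12-31 is a Monday; the first Thursday on or after it is 2036-01-03 (3 days later).
From 2036-01-03 to 2036-05-31: 28 + 29 + 31 + 30 + 31 = 149 days (rest of January, February, March, April, May).
149 ÷ 7 = 21 full weeks with remainder 2, so 21 more Thursdays after the first → 22.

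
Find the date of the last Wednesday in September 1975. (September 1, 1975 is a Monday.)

September 1975 begins on a Monday, so the first Wednesday is September 3 (2 days later).
September 1975 has 30 days. Adding weeks: 3, 10, 17, 24 — the last one ≤ 30 is the 24th.

24 September 1975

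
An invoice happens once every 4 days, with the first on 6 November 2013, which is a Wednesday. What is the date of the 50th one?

21 May 2014

The 50th occurrence is 49 intervals after the first: 49 × 4 = 196 days after 6 November 2013.
November has 30 days — 24 days to the end of November leaves 172.
December has 31 days (141 left).
January has 31 days (110 left).
February has 28 days (82 left).
March has 31 days (51 left).
April has 30 days (21 left).
21 days into May → 21 May 2014.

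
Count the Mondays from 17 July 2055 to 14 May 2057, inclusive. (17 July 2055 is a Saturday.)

17 July 2055 is a Saturday; the first Monday on or after it is 19 July 2055 (2 days later).
From 19 July 2055 to 14 May 2057: 165 + 366 + 134 = 665 days (rest of 2055, 2056, to 14 May 2057 in 2057).
665 ÷ 7 = 95 full weeks with remainder 0, so 95 more Mondays after the first → 96.

96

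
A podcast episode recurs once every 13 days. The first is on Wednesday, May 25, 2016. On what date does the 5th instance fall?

Jul 16, 2016

The 5th occurrence is 4 intervals after the first: 4 × 13 = 52 days after May 25, 2016.
May has 31 days — 6 days to the end of May leaves 46.
Jun has 30 days (16 left).
16 days into Jul → Jul 16, 2016.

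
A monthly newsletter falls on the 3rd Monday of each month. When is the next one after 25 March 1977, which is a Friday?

March 1977 starts on a Tuesday; its first Monday is the 7th, so the 3rd Monday is the 21st — 21 March 1977.
That is not after 25 March 1977, so look at April 1977.
April 1977 starts on a Friday; its first Monday is the 4th, so the 3rd Monday is the 18th — 18 April 1977.

18 April 1977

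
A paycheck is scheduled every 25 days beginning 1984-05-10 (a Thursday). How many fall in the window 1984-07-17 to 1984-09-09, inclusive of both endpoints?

Occurrences land 25·i days after 1984-05-10 for i = 0, 1, 2, …
1984-07-17 is 68 days after the start; 68 ÷ 25 = 2 remainder 18; since the remainder is 18, round up to i = 3. First occurrence in the window: #4 on 1984-07-24 (3×25 = 75 days in).
1984-09-09 is 122 days after the start; 122 ÷ 25 = 4 remainder 22. Last occurrence in the window: #5 on 1984-08-18.
Occurrences #4 through #5: 2 in total.

2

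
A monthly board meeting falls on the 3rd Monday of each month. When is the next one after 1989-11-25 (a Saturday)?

1989-12-18

November 1989 starts on a Wednesday; its first Monday is the 6th, so the 3rd Monday is the 20th — 1989-11-20.
That is not after 1989-11-25, so look at December 1989.
December 1989 starts on a Friday; its first Monday is the 4th, so the 3rd Monday is the 18th — 1989-12-18.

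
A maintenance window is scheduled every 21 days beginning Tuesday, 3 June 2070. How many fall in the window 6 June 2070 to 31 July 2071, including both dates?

Occurrences land 21·i days after 3 June 2070 for i = 0, 1, 2, …
6 June 2070 is 3 days after the start; 3 ÷ 21 = 0 remainder 3; since the remainder is 3, round up to i = 1. First occurrence in the window: #2 on 24 June 2070 (1×21 = 21 days in).
31 July 2071 is 423 days after the start; 423 ÷ 21 = 20 remainder 3. Last occurrence in the window: #21 on 28 July 2071.
Occurrences #2 through #21: 20 in total.

20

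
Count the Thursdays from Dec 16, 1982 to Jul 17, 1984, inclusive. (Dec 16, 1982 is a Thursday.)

83

Dec 16, 1982 is a Thursday; the first Thursday on or after it is Dec 16, 1982.
From Dec 16, 1982 to Jul 17, 1984: 15 + 365 + 199 = 579 days (rest of 1982, 1983, to Jul 17, 1984 in 1984).
579 ÷ 7 = 82 full weeks with remainder 5, so 82 more Thursdays after the first → 83.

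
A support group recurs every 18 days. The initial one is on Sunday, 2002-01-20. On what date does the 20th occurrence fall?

The 20th occurrence is 19 intervals after the first: 19 × 18 = 342 days after 2002-01-20.
January has 31 days — 11 days to the end of January leaves 331.
February has 28 days (303 left).
March has 31 days (272 left).
April has 30 days (242 left).
May has 31 days (211 left).
June has 30 days (181 left).
July has 31 days (150 left).
August has 31 days (119 left).
September has 30 days (89 left).
October has 31 days (58 left).
November has 30 days (28 left).
28 days into December → 2002-12-28.

2002-12-28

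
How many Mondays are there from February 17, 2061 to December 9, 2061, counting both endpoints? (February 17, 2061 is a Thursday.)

February 17, 2061 is a Thursday; the first Monday on or after it is February 21, 2061 (4 days later).
From February 21, 2061 to December 9, 2061: 7 + 31 + 30 + 31 + 30 + 31 + 31 + 30 + 31 + 30 + 9 = 291 days (rest of February, March, April, May, June, July, August, September, October, November, December).
291 ÷ 7 = 41 full weeks with remainder 4, so 41 more Mondays after the first → 42.

42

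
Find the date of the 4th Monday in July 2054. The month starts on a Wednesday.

July 2054 begins on a Wednesday, so the first Monday is July 6 (5 days later).
The 4th Monday is 3 weeks later: 6 + 21 = 27.

27 July 2054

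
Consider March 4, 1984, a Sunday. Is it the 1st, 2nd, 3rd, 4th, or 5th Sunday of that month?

1st

Day 4 falls in week ⌈4/7⌉ of the month.
Days 1–7 hold the 1st Sunday, 8–14 the 2nd, 15–21 the 3rd, 22–28 the 4th, 29–31 the 5th.
4 is in the range for the 1st.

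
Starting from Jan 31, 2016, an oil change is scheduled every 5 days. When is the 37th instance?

The 37th occurrence is 36 intervals after the first: 36 × 5 = 180 days after Jan 31, 2016.
Jan has 31 days — 0 days to the end of Jan leaves 180.
Feb has 29 days (151 left).
Mar has 31 days (120 left).
Apr has 30 days (90 left).
May has 31 days (59 left).
Jun has 30 days (29 left).
29 days into Jul → Jul 29, 2016.

Jul 29, 2016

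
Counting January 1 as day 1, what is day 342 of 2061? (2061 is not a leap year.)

January has 31 days (342 − 31 = 311 remain).
February has 28 days (311 − 28 = 283 remain).
March has 31 days (283 − 31 = 252 remain).
April has 30 days (252 − 30 = 222 remain).
May has 31 days (222 − 31 = 191 remain).
June has 30 days (191 − 30 = 161 remain).
July has 31 days (161 − 31 = 130 remain).
August has 31 days (130 − 31 = 99 remain).
September has 30 days (99 − 30 = 69 remain).
October has 31 days (69 − 31 = 38 remain).
November has 30 days (38 − 30 = 8 remain).
8 into December → December 8.

8 December 2061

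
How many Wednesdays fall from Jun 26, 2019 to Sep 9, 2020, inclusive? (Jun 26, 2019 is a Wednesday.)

64

Jun 26, 2019 is a Wednesday; the first Wednesday on or after it is Jun 26, 2019.
From Jun 26, 2019 to Sep 9, 2020: 188 + 253 = 441 days (rest of 2019, to Sep 9, 2020 in 2020).
441 ÷ 7 = 63 full weeks with remainder 0, so 63 more Wednesdays after the first → 64.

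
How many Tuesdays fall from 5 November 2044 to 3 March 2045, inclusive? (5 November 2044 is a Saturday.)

17

5 November 2044 is a Saturday; the first Tuesday on or after it is 8 November 2044 (3 days later).
From 8 November 2044 to 3 March 2045: 22 + 31 + 31 + 28 + 3 = 115 days (rest of November, December, January, February, March).
115 ÷ 7 = 16 full weeks with remainder 3, so 16 more Tuesdays after the first → 17.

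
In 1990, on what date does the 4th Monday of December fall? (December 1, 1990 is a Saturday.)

1990-12-24

December 1990 begins on a Saturday, so the first Monday is December 3 (2 days later).
The 4th Monday is 3 weeks later: 3 + 21 = 24.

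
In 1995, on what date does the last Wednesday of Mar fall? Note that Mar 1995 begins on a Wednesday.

Mar 29, 1995

Mar 1995 begins on a Wednesday, so the first Wednesday is Mar 1.
Mar 1995 has 31 days. Adding weeks: 1, 8, 15, 22, 29 — the last one ≤ 31 is the 29th.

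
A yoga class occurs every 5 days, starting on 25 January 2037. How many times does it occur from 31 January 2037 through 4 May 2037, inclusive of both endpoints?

18

Occurrences land 5·i days after 25 January 2037 for i = 0, 1, 2, …
31 January 2037 is 6 days after the start; 6 ÷ 5 = 1 remainder 1; since the remainder is 1, round up to i = 2. First occurrence in the window: #3 on 4 February 2037 (2×5 = 10 days in).
4 May 2037 is 99 days after the start; 99 ÷ 5 = 19 remainder 4. Last occurrence in the window: #20 on 30 April 2037.
Occurrences #3 through #20: 18 in total.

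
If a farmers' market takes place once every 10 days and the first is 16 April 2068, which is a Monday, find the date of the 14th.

The 14th occurrence is 13 intervals after the first: 13 × 10 = 130 days after 16 April 2068.
April has 30 days — 14 days to the end of April leaves 116.
May has 31 days (85 left).
June has 30 days (55 left).
July has 31 days (24 left).
24 days into August → 24 August 2068.

24 August 2068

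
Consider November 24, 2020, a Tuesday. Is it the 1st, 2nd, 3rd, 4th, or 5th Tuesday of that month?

Day 24 falls in week ⌈24/7⌉ of the month.
Days 1–7 hold the 1st Tuesday, 8–14 the 2nd, 15–21 the 3rd, 22–28 the 4th, 29–31 the 5th.
24 is in the range for the 4th.

4th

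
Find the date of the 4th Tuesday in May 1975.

May 27, 1975

May 1975 begins on a Thursday, so the first Tuesday is May 6 (5 days later).
The 4th Tuesday is 3 weeks later: 6 + 21 = 27.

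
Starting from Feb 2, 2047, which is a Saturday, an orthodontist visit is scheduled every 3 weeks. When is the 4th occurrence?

The 4th occurrence is 3 intervals after the first: 3 × 21 = 63 days after Feb 2, 2047.
Feb has 28 days — 26 days to the end of Feb leaves 37.
Mar has 31 days (6 left).
6 days into Apr → Apr 6, 2047.

Apr 6, 2047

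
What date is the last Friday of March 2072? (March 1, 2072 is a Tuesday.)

March 2072 begins on a Tuesday, so the first Friday is March 4 (3 days later).
March 2072 has 31 days. Adding weeks: 4, 11, 18, 25 — the last one ≤ 31 is the 25th.

25 March 2072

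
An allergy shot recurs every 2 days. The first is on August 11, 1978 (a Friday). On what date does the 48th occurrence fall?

November 13, 1978

The 48th occurrence is 47 intervals after the first: 47 × 2 = 94 days after August 11, 1978.
August has 31 days — 20 days to the end of August leaves 74.
September has 30 days (44 left).
October has 31 days (13 left).
13 days into November → November 13, 1978.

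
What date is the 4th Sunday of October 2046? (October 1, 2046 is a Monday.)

October 28, 2046

October 2046 begins on a Monday, so the first Sunday is October 7 (6 days later).
The 4th Sunday is 3 weeks later: 7 + 21 = 28.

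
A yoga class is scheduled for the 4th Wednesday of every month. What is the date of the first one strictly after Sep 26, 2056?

Sep 27, 2056

Sep 2056 starts on a Friday; its first Wednesday is the 6th, so the 4th Wednesday is the 27th — Sep 27, 2056.
Sep 27, 2056 is after Sep 26, 2056, so that is the next one.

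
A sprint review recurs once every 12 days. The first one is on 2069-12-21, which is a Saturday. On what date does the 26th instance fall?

The 26th occurrence is 25 intervals after the first: 25 × 12 = 300 days after 2069-12-21.
December has 31 days — 10 days to the end of December leaves 290.
January has 31 days (259 left).
February has 28 days (231 left).
March has 31 days (200 left).
April has 30 days (170 left).
May has 31 days (139 left).
June has 30 days (109 left).
July has 31 days (78 left).
August has 31 days (47 left).
September has 30 days (17 left).
17 days into October → 2070-10-17.

2070-10-17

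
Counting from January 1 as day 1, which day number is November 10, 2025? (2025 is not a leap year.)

314

Days in months before November: 31 + 28 + 31 + 30 + 31 + 30 + 31 + 31 + 30 + 31 = 304.
Plus 10 days into November → day 314.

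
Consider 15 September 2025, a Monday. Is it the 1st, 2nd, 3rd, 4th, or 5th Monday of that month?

Day 15 falls in week ⌈15/7⌉ of the month.
Days 1–7 hold the 1st Monday, 8–14 the 2nd, 15–21 the 3rd, 22–28 the 4th, 29–31 the 5th.
15 is in the range for the 3rd.

3rd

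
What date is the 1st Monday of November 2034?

November 6, 2034

The first Monday of November 2034 is November 6.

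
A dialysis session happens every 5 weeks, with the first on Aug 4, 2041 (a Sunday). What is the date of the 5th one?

Dec 22, 2041

The 5th occurrence is 4 intervals after the first: 4 × 35 = 140 days after Aug 4, 2041.
Aug has 31 days — 27 days to the end of Aug leaves 113.
Sep has 30 days (83 left).
Oct has 31 days (52 left).
Nov has 30 days (22 left).
22 days into Dec → Dec 22, 2041.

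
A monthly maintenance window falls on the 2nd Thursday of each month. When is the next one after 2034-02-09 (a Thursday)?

February 2034 starts on a Wednesday; its first Thursday is the 2nd, so the 2nd Thursday is the 9th — 2034-02-09.
That is not after 2034-02-09, so look at March 2034.
March 2034 starts on a Wednesday; its first Thursday is the 2nd, so the 2nd Thursday is the 9th — 2034-03-09.

2034-03-09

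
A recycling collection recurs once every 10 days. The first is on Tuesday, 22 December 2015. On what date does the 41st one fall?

25 January 2017

The 41st occurrence is 40 intervals after the first: 40 × 10 = 400 days after 22 December 2015.
December has 31 days — 9 days to the end of December leaves 391.
January has 31 days (360 left).
February has 29 days (331 left).
March has 31 days (300 left).
April has 30 days (270 left).
May has 31 days (239 left).
June has 30 days (209 left).
July has 31 days (178 left).
August has 31 days (147 left).
September has 30 days (117 left).
October has 31 days (86 left).
November has 30 days (56 left).
December has 31 days (25 left).
25 days into January → 25 January 2017.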